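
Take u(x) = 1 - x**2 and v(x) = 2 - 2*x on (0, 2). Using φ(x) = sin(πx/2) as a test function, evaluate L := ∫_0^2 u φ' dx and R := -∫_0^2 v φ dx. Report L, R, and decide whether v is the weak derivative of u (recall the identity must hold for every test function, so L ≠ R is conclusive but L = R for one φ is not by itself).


LHS = 8/π, RHS = 0. No, v is not the weak derivative of u.

u(x) = 1 - x**2, classical derivative u'(x) = -2*x.
φ(x) = sin(πx/2), so φ'(x) = π*cos(π*x/2)/2.
Note φ(0) = φ(2) = 0, so the boundary term u·φ vanishes.
LHS = ∫_0^2 u(x) φ'(x) dx = ∫_0^2 (-π*x^2*cos(π*x/2)/2 + π*cos(π*x/2)/2) dx. Term by term:
  ∫_0^2 π*cos(π*x/2)/2 dx = 0;  ∫_0^2 -π*x^2*cos(π*x/2)/2 dx = 8/π.
Sum: 0 + 8/π = 8/π.
So LHS = 8/π.
∫_0^2 v(x) φ(x) dx = ∫_0^2 (-2*x*sin(π*x/2) + 2*sin(π*x/2)) dx. Term by term:
  ∫_0^2 2*sin(π*x/2) dx = 8/π;  ∫_0^2 -2*x*sin(π*x/2) dx = -8/π.
Sum: 8/π − 8/π = 0.
So RHS = -∫_0^2 v(x) φ(x) dx = 0.
LHS − RHS = 8/π ≠ 0, so the identity fails.
(For a valid weak derivative the identity must hold for EVERY test function, in particular this one. The failure shows v is NOT the weak derivative of u.)
Correct weak derivative would be u'(x) = -2*x.


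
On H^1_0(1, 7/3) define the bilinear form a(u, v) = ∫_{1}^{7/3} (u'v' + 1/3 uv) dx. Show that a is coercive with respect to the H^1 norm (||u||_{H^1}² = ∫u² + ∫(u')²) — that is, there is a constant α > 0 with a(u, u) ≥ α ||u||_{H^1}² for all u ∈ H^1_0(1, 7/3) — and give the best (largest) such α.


α = (16 + 27*π^2)/(3*(16 + 9*π^2))

Coercivity of a(·,·) on H^1_0(1, 7/3) means a(u, u) ≥ α ||u||_{H^1}² for every u ∈ H^1_0.
The interval has length L = 4/3, and Poincaré/coercivity depend only on L. Here a(u, u) = ∫(u')² + (1/3)·∫u².
Here 0 < c = 1/3 < 1. The condition a(u,u) ≥ α||u||_{H^1}² reads (1−α)∫(u')² ≥ (α−c)∫u². Any admissible α is ≤ 1 (rapidly oscillating u have ∫u²/∫(u')² → 0), and α = 1 would force 0 ≥ (1−c)∫u², impossible since c < 1; so 1−α > 0. By the sharp Poincaré inequality on H^1_0 of an interval of length L, ∫(u')² ≥ (π/L)²∫u² with equality for the first sine mode sin(π(x−x₀)/L) (x₀ the left endpoint), so the inequality holds for all u iff (1−α)(π/L)² ≥ α − c, i.e. α ≤ ((π/L)² + c)/((π/L)² + 1) = (1 + c(L/π)²)/(1 + (L/π)²). With (π/L)² = 9*π^2/16 and c = 1/3, the largest admissible constant is α = ((π/L)² + c)/((π/L)² + 1).
Simplifying, α = (16 + 27*π^2)/(3*(16 + 9*π^2)).


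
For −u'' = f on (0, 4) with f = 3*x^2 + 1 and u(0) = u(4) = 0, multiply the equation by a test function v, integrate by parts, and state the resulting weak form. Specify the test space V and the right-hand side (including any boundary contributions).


V = H^1_0(0, 4) (so v(0) = v(4) = 0); weak form: ∫_0^4 u'v' dx = ∫_0^4 (3*x^2 + 1) v dx for all v ∈ V.

Multiply both sides by a test function v and integrate from 0 to 4:
  ∫_0^4 −u''(x) v(x) dx = ∫_0^4 f(x) v(x) dx.
Integrate the LHS by parts once:
  ∫_0^4 −u'' v dx = −[u'(x) v(x)]_0^4 + ∫_0^4 u'(x) v'(x) dx.
Thus ∫_0^4 u'(x) v'(x) dx = ∫_0^4 f(x) v(x) dx + [u'(x) v(x)]_0^4.
Choose V so that boundary terms are either known or forced to vanish.
u is Dirichlet: u(0) = u(4) = 0. Let V = H^1_0(0, 4); then v(0) = v(4) = 0, and [u' v]_0^4 = 0.
Weak formulation: find u (satisfying any essential BC) such that ∫_0^4 u'(x) v'(x) dx = ∫_0^4 f v dx for all v ∈ V.
Substituting f(x) = 3*x^2 + 1, the right-hand side is ∫_0^4 (3*x^2 + 1) v dx.


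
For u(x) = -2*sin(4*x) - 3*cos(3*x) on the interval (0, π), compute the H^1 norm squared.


||u||_{H^1(0,π)}^2 = 960/7 + 79*π

u'(x) = 9*sin(3*x) - 8*cos(4*x).
Expand u² and (u')² and integrate term by term on (0, π), using: for integers n ≥ 1, ∫_0^π sin²(nx) dx = ∫_0^π cos²(nx) dx = π/2; for n ≠ n', ∫_0^π sin(nx)sin(n'x) dx = ∫_0^π cos(nx)cos(n'x) dx = 0; and by product-to-sum, ∫_0^π sin(nx)cos(n'x) dx = ½∫_0^π [sin((n+n')x) + sin((n−n')x)] dx, which is 0 when n+n' is even and 2n/(n²−n'²) when n+n' is odd (it need not vanish on (0, π)).
  u² squared terms: (-3)²·∫cos(3x)² dx = 9·π/2 = 9*π/2;  (-2)²·∫sin(4x)² dx = 4·π/2 = 2*π.
  u² cross terms: 2·(-3)·(-2)·∫cos(3x)·sin(4x) dx = 12·(8/7) = 96/7.
  So ∫_0^π u² dx = 9*π/2 + 2*π + 96/7 = 96/7 + 13*π/2.
  (u')² squared terms: (-8)²·∫cos(4x)² dx = 64·π/2 = 32*π;  (9)²·∫sin(3x)² dx = 81·π/2 = 81*π/2.
  (u')² cross terms: 2·(-8)·(9)·∫cos(4x)·sin(3x) dx = -144·(-6/7) = 864/7.
  So ∫_0^π (u')² dx = 32*π + 81*π/2 + 864/7 = 864/7 + 145*π/2.
||u||_{H^1}^2 = (96/7 + 13*π/2) + (864/7 + 145*π/2) = 960/7 + 79*π.


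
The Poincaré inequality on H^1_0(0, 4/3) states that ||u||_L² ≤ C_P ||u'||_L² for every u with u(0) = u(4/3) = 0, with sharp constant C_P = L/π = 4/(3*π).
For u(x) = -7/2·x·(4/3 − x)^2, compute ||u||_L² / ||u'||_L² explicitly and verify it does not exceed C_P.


||u||_L² / ||u'||_L² = 2*sqrt(14)/21 < C_P = 4/(3*π).

u(x) = -7/2·x·(4/3 − x)^2, so u'(x) = -21*x^2/2 + 56*x/3 - 56/9.
u(x) = -7/2·x·(4/3 − x)^2 vanishes at x = 0 and x = 4/3, so u ∈ H^1_0(0, 4/3). Differentiate via the product rule and integrate the resulting polynomials term by term.
  ∫_0^4/3 u² dx = ∫_0^4/3 (49*x^6/4 - 196*x^5/3 + 392*x^4/3 - 3136*x^3/27 + 3136*x^2/81) dx. Term by term:
    ∫_0^4/3 49*x^6/4 dx = 28672/2187;  ∫_0^4/3 -196*x^5/3 dx = -401408/6561;  ∫_0^4/3 392*x^4/3 dx = 401408/3645;
    ∫_0^4/3 -3136*x^3/27 dx = -200704/2187;  ∫_0^4/3 3136*x^2/81 dx = 200704/6561.
  Sum: 28672/2187 − 401408/6561 + 401408/3645 − 200704/2187 + 200704/6561 = 28672/32805.
  ∫_0^4/3 (u')² dx = ∫_0^4/3 (441*x^4/4 - 392*x^3 + 4312*x^2/9 - 6272*x/27 + 3136/81) dx. Term by term:
    ∫_0^4/3 441*x^4/4 dx = 12544/135;  ∫_0^4/3 -392*x^3 dx = -25088/81;  ∫_0^4/3 4312*x^2/9 dx = 275968/729;
    ∫_0^4/3 -6272*x/27 dx = -50176/243;  ∫_0^4/3 3136/81 dx = 12544/243.
  Sum: 12544/135 − 25088/81 + 275968/729 − 50176/243 + 12544/243 = 25088/3645.
∫_0^4/3 u² dx = 28672/32805, so ||u||_L² = 64*sqrt(35)/405.
∫_0^4/3 (u')² dx = 25088/3645, so ||u'||_L² = 112*sqrt(10)/135.
Ratio ||u||_L² / ||u'||_L² = 2*sqrt(14)/21.
Sharp Poincaré constant on H^1_0(0, 4/3) is C_P = L/π = 4/(3*π), achieved by sin(3*π/4·x).
A polynomial bump cannot attain the sharp Poincaré constant (only the first sine eigenfunction does), so the ratio is strictly less than C_P, consistent with ||u||_L² ≤ C_P ||u'||_L².


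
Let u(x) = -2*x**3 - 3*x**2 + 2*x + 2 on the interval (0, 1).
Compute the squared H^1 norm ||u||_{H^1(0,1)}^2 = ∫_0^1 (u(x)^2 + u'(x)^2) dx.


||u||_{H^1}^2 = 2552/105

The H^1 norm (squared) on an interval (0, L) is
  ||u||_{H^1}^2 = ∫_0^L u(x)^2 dx + ∫_0^L u'(x)^2 dx.
Compute u'(x) = -6*x**2 - 6*x + 2.
Then u(x)^2 = 4*x**6 + 12*x**5 + x**4 - 20*x**3 - 8*x**2 + 8*x + 4 and u'(x)^2 = 36*x**4 + 72*x**3 + 12*x**2 - 24*x + 4.
Integrate each monomial from 0 to 1 using ∫_0^1 c·x^n dx = c·1^(n+1)/(n+1):
  ∫_0^1 u(x)^2 dx = ∫_0^1 (4*x^6 + 12*x^5 + x^4 - 20*x^3 - 8*x^2 + 8*x + 4) dx. Term by term:
    ∫_0^1 4*x^6 dx = 4/7;  ∫_0^1 12*x^5 dx = 2;  ∫_0^1 x^4 dx = 1/5;
    ∫_0^1 -20*x^3 dx = -5;  ∫_0^1 -8*x^2 dx = -8/3;  ∫_0^1 8*x dx = 4;
    ∫_0^1 4 dx = 4.
  Sum: 4/7 + 2 + 1/5 − 5 − 8/3 + 4 + 4 = 326/105.
  ∫_0^1 u'(x)^2 dx = ∫_0^1 (36*x^4 + 72*x^3 + 12*x^2 - 24*x + 4) dx. Term by term:
    ∫_0^1 36*x^4 dx = 36/5;  ∫_0^1 72*x^3 dx = 18;  ∫_0^1 12*x^2 dx = 4;
    ∫_0^1 -24*x dx = -12;  ∫_0^1 4 dx = 4.
  Sum: 36/5 + 18 + 4 − 12 + 4 = 106/5.
Adding: ||u||_{H^1}^2 = 326/105 + 106/5 = 2552/105.


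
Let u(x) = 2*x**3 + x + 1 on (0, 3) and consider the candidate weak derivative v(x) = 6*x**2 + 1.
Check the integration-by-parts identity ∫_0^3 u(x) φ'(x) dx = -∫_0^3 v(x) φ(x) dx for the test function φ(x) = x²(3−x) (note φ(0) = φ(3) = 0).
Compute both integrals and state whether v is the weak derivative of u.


LHS = -3051/20, RHS = -3051/20. Yes, v = u' weakly.

u(x) = 2*x**3 + x + 1, classical derivative u'(x) = 6*x**2 + 1.
φ(x) = x²(3−x), so φ'(x) = 3*x*(2 - x).
Note φ(0) = φ(3) = 0, so the boundary term u·φ vanishes.
LHS = ∫_0^3 u(x) φ'(x) dx = ∫_0^3 (-6*x^5 + 12*x^4 - 3*x^3 + 3*x^2 + 6*x) dx. Term by term:
  ∫_0^3 -6*x^5 dx = -729;  ∫_0^3 12*x^4 dx = 2916/5;  ∫_0^3 -3*x^3 dx = -243/4;
  ∫_0^3 3*x^2 dx = 27;  ∫_0^3 6*x dx = 27.
Sum: -729 + 2916/5 − 243/4 + 27 + 27 = -3051/20.
So LHS = -3051/20.
∫_0^3 v(x) φ(x) dx = ∫_0^3 (-6*x^5 + 18*x^4 - x^3 + 3*x^2) dx. Term by term:
  ∫_0^3 -6*x^5 dx = -729;  ∫_0^3 18*x^4 dx = 4374/5;  ∫_0^3 -x^3 dx = -81/4;
  ∫_0^3 3*x^2 dx = 27.
Sum: -729 + 4374/5 − 81/4 + 27 = 3051/20.
So RHS = -∫_0^3 v(x) φ(x) dx = -3051/20.
LHS = RHS, so the identity holds for this test φ.
Moreover u is smooth here and v(x) = u'(x) = 6*x**2 + 1 pointwise, so the identity holds for every test function. Hence v is the weak derivative of u.


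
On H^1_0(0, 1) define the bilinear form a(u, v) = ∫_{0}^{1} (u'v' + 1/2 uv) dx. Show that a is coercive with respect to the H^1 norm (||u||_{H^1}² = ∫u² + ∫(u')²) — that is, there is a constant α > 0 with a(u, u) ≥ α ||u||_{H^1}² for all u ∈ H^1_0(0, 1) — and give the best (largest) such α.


α = (1/2 + π^2)/(1 + π^2)

Coercivity of a(·,·) on H^1_0(0, 1) means a(u, u) ≥ α ||u||_{H^1}² for every u ∈ H^1_0.
The interval has length L = 1, and Poincaré/coercivity depend only on L. Here a(u, u) = ∫(u')² + (1/2)·∫u².
Here 0 < c = 1/2 < 1. The condition a(u,u) ≥ α||u||_{H^1}² reads (1−α)∫(u')² ≥ (α−c)∫u². Any admissible α is ≤ 1 (rapidly oscillating u have ∫u²/∫(u')² → 0), and α = 1 would force 0 ≥ (1−c)∫u², impossible since c < 1; so 1−α > 0. By the sharp Poincaré inequality on H^1_0 of an interval of length L, ∫(u')² ≥ (π/L)²∫u² with equality for the first sine mode sin(π(x−x₀)/L) (x₀ the left endpoint), so the inequality holds for all u iff (1−α)(π/L)² ≥ α − c, i.e. α ≤ ((π/L)² + c)/((π/L)² + 1) = (1 + c(L/π)²)/(1 + (L/π)²). With (π/L)² = π^2 and c = 1/2, the largest admissible constant is α = ((π/L)² + c)/((π/L)² + 1).
Simplifying, α = (1/2 + π^2)/(1 + π^2).


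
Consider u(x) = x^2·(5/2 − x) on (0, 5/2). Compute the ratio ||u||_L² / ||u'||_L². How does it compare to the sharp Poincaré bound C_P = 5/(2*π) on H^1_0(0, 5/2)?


||u||_L² / ||u'||_L² = 5*sqrt(14)/28 < C_P = 5/(2*π).

u(x) = x^2·(5/2 − x), so u'(x) = x*(5 - 3*x).
u(x) = x^2·(5/2 − x) vanishes at x = 0 and x = 5/2, so u ∈ H^1_0(0, 5/2). Differentiate via the product rule and integrate the resulting polynomials term by term.
  ∫_0^5/2 u² dx = ∫_0^5/2 (x^6 - 5*x^5 + 25*x^4/4) dx. Term by term:
    ∫_0^5/2 x^6 dx = 78125/896;  ∫_0^5/2 -5*x^5 dx = -78125/384;  ∫_0^5/2 25*x^4/4 dx = 15625/128.
  Sum: 78125/896 − 78125/384 + 15625/128 = 15625/2688.
  ∫_0^5/2 (u')² dx = ∫_0^5/2 (9*x^4 - 30*x^3 + 25*x^2) dx. Term by term:
    ∫_0^5/2 9*x^4 dx = 5625/32;  ∫_0^5/2 -30*x^3 dx = -9375/32;  ∫_0^5/2 25*x^2 dx = 3125/24.
  Sum: 5625/32 − 9375/32 + 3125/24 = 625/48.
∫_0^5/2 u² dx = 15625/2688, so ||u||_L² = 125*sqrt(42)/336.
∫_0^5/2 (u')² dx = 625/48, so ||u'||_L² = 25*sqrt(3)/12.
Ratio ||u||_L² / ||u'||_L² = 5*sqrt(14)/28.
Sharp Poincaré constant on H^1_0(0, 5/2) is C_P = L/π = 5/(2*π), achieved by sin(2*π/5·x).
A polynomial bump cannot attain the sharp Poincaré constant (only the first sine eigenfunction does), so the ratio is strictly less than C_P, consistent with ||u||_L² ≤ C_P ||u'||_L².


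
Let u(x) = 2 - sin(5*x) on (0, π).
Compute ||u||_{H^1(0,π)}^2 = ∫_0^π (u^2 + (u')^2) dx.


||u||_{H^1(0,π)}^2 = -8/5 + 17*π

u'(x) = -5*cos(5*x).
Expand u² and (u')² and integrate term by term on (0, π), using: for integers n ≥ 1, ∫_0^π sin²(nx) dx = ∫_0^π cos²(nx) dx = π/2; for n ≠ n', ∫_0^π sin(nx)sin(n'x) dx = ∫_0^π cos(nx)cos(n'x) dx = 0; and by product-to-sum, ∫_0^π sin(nx)cos(n'x) dx = ½∫_0^π [sin((n+n')x) + sin((n−n')x)] dx, which is 0 when n+n' is even and 2n/(n²−n'²) when n+n' is odd (it need not vanish on (0, π)). For the constant mode: ∫_0^π 1 dx = π, ∫_0^π cos(nx) dx = 0, ∫_0^π sin(nx) dx = (1−(−1)^n)/n.
  u² squared terms: (2)²·∫1 dx = 4·π = 4*π;  (-1)²·∫sin(5x)² dx = 1·π/2 = π/2.
  u² cross terms: 2·(2)·(-1)·∫1·sin(5x) dx = -4·(2/5) = -8/5.
  So ∫_0^π u² dx = 4*π + π/2 − 8/5 = -8/5 + 9*π/2.
  (u')² squared terms: (-5)²·∫cos(5x)² dx = 25·π/2 = 25*π/2.
  So ∫_0^π (u')² dx = 25*π/2.
||u||_{H^1}^2 = (-8/5 + 9*π/2) + (25*π/2) = -8/5 + 17*π.


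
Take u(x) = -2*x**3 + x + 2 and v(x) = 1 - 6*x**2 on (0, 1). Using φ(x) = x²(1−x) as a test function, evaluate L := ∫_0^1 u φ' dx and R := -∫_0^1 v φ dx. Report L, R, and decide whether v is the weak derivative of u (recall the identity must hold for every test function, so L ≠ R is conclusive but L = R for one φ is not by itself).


LHS = 7/60, RHS = 7/60. Yes, v = u' weakly.

u(x) = -2*x**3 + x + 2, classical derivative u'(x) = 1 - 6*x**2.
φ(x) = x²(1−x), so φ'(x) = x*(2 - 3*x).
Note φ(0) = φ(1) = 0, so the boundary term u·φ vanishes.
LHS = ∫_0^1 u(x) φ'(x) dx = ∫_0^1 (6*x^5 - 4*x^4 - 3*x^3 - 4*x^2 + 4*x) dx. Term by term:
  ∫_0^1 6*x^5 dx = 1;  ∫_0^1 -4*x^4 dx = -4/5;  ∫_0^1 -3*x^3 dx = -3/4;
  ∫_0^1 -4*x^2 dx = -4/3;  ∫_0^1 4*x dx = 2.
Sum: 1 − 4/5 − 3/4 − 4/3 + 2 = 7/60.
So LHS = 7/60.
∫_0^1 v(x) φ(x) dx = ∫_0^1 (6*x^5 - 6*x^4 - x^3 + x^2) dx. Term by term:
  ∫_0^1 6*x^5 dx = 1;  ∫_0^1 -6*x^4 dx = -6/5;  ∫_0^1 -x^3 dx = -1/4;
  ∫_0^1 x^2 dx = 1/3.
Sum: 1 − 6/5 − 1/4 + 1/3 = -7/60.
So RHS = -∫_0^1 v(x) φ(x) dx = 7/60.
LHS = RHS, so the identity holds for this test φ.
Moreover u is smooth here and v(x) = u'(x) = 1 - 6*x**2 pointwise, so the identity holds for every test function. Hence v is the weak derivative of u.


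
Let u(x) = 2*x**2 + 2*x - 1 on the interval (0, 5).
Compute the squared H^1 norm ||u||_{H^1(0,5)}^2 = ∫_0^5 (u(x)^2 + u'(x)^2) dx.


||u||_{H^1}^2 = 13775/3

The H^1 norm (squared) on an interval (0, L) is
  ||u||_{H^1}^2 = ∫_0^L u(x)^2 dx + ∫_0^L u'(x)^2 dx.
Compute u'(x) = 4*x + 2.
Then u(x)^2 = 4*x**4 + 8*x**3 - 4*x + 1 and u'(x)^2 = 16*x**2 + 16*x + 4.
Integrate each monomial from 0 to 5 using ∫_0^5 c·x^n dx = c·5^(n+1)/(n+1):
  ∫_0^5 u(x)^2 dx = ∫_0^5 (4*x^4 + 8*x^3 - 4*x + 1) dx. Term by term:
    ∫_0^5 4*x^4 dx = 2500;  ∫_0^5 8*x^3 dx = 1250;  ∫_0^5 -4*x dx = -50;
    ∫_0^5 1 dx = 5.
  Sum: 2500 + 1250 − 50 + 5 = 3705.
  ∫_0^5 u'(x)^2 dx = ∫_0^5 (16*x^2 + 16*x + 4) dx. Term by term:
    ∫_0^5 16*x^2 dx = 2000/3;  ∫_0^5 16*x dx = 200;  ∫_0^5 4 dx = 20.
  Sum: 2000/3 + 200 + 20 = 2660/3.
Adding: ||u||_{H^1}^2 = 3705 + 2660/3 = 13775/3.


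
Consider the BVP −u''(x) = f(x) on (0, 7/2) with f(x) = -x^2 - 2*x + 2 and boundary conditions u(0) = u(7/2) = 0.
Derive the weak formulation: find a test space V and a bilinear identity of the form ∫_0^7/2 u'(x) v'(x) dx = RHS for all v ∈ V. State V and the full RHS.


V = H^1_0(0, 7/2) (so v(0) = v(7/2) = 0); weak form: ∫_0^7/2 u'v' dx = ∫_0^7/2 (-x^2 - 2*x + 2) v dx for all v ∈ V.

Multiply both sides by a test function v and integrate from 0 to 7/2:
  ∫_0^7/2 −u''(x) v(x) dx = ∫_0^7/2 f(x) v(x) dx.
Integrate the LHS by parts once:
  ∫_0^7/2 −u'' v dx = −[u'(x) v(x)]_0^7/2 + ∫_0^7/2 u'(x) v'(x) dx.
Thus ∫_0^7/2 u'(x) v'(x) dx = ∫_0^7/2 f(x) v(x) dx + [u'(x) v(x)]_0^7/2.
Choose V so that boundary terms are either known or forced to vanish.
u is Dirichlet: u(0) = u(7/2) = 0. Let V = H^1_0(0, 7/2); then v(0) = v(7/2) = 0, and [u' v]_0^7/2 = 0.
Weak formulation: find u (satisfying any essential BC) such that ∫_0^7/2 u'(x) v'(x) dx = ∫_0^7/2 f v dx for all v ∈ V.
Substituting f(x) = -x^2 - 2*x + 2, the right-hand side is ∫_0^7/2 (-x^2 - 2*x + 2) v dx.


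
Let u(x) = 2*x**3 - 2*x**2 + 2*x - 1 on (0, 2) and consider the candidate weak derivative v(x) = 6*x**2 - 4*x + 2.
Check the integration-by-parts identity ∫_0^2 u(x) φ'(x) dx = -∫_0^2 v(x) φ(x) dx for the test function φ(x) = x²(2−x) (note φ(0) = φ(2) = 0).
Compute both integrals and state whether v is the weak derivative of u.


LHS = -136/15, RHS = -136/15. Yes, v = u' weakly.

u(x) = 2*x**3 - 2*x**2 + 2*x - 1, classical derivative u'(x) = 6*x**2 - 4*x + 2.
φ(x) = x²(2−x), so φ'(x) = x*(4 - 3*x).
Note φ(0) = φ(2) = 0, so the boundary term u·φ vanishes.
LHS = ∫_0^2 u(x) φ'(x) dx = ∫_0^2 (-6*x^5 + 14*x^4 - 14*x^3 + 11*x^2 - 4*x) dx. Term by term:
  ∫_0^2 -6*x^5 dx = -64;  ∫_0^2 14*x^4 dx = 448/5;  ∫_0^2 -14*x^3 dx = -56;
  ∫_0^2 11*x^2 dx = 88/3;  ∫_0^2 -4*x dx = -8.
Sum: -64 + 448/5 − 56 + 88/3 − 8 = -136/15.
So LHS = -136/15.
∫_0^2 v(x) φ(x) dx = ∫_0^2 (-6*x^5 + 16*x^4 - 10*x^3 + 4*x^2) dx. Term by term:
  ∫_0^2 -6*x^5 dx = -64;  ∫_0^2 16*x^4 dx = 512/5;  ∫_0^2 -10*x^3 dx = -40;
  ∫_0^2 4*x^2 dx = 32/3.
Sum: -64 + 512/5 − 40 + 32/3 = 136/15.
So RHS = -∫_0^2 v(x) φ(x) dx = -136/15.
LHS = RHS, so the identity holds for this test φ.
Moreover u is smooth here and v(x) = u'(x) = 6*x**2 - 4*x + 2 pointwise, so the identity holds for every test function. Hence v is the weak derivative of u.


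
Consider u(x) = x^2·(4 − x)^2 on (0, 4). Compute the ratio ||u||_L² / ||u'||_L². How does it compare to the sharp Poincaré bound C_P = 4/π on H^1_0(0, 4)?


||u||_L² / ||u'||_L² = 2*sqrt(3)/3 < C_P = 4/π.

u(x) = x^2·(4 − x)^2, so u'(x) = 4*x*(x - 4)*(x - 2).
u(x) = x^2·(4 − x)^2 vanishes at x = 0 and x = 4, so u ∈ H^1_0(0, 4). Differentiate via the product rule and integrate the resulting polynomials term by term.
  ∫_0^4 u² dx = ∫_0^4 (x^8 - 16*x^7 + 96*x^6 - 256*x^5 + 256*x^4) dx. Term by term:
    ∫_0^4 x^8 dx = 262144/9;  ∫_0^4 -16*x^7 dx = -131072;  ∫_0^4 96*x^6 dx = 1572864/7;
    ∫_0^4 -256*x^5 dx = -524288/3;  ∫_0^4 256*x^4 dx = 262144/5.
  Sum: 262144/9 − 131072 + 1572864/7 − 524288/3 + 262144/5 = 131072/315.
  ∫_0^4 (u')² dx = ∫_0^4 (16*x^6 - 192*x^5 + 832*x^4 - 1536*x^3 + 1024*x^2) dx. Term by term:
    ∫_0^4 16*x^6 dx = 262144/7;  ∫_0^4 -192*x^5 dx = -131072;  ∫_0^4 832*x^4 dx = 851968/5;
    ∫_0^4 -1536*x^3 dx = -98304;  ∫_0^4 1024*x^2 dx = 65536/3.
  Sum: 262144/7 − 131072 + 851968/5 − 98304 + 65536/3 = 32768/105.
∫_0^4 u² dx = 131072/315, so ||u||_L² = 256*sqrt(70)/105.
∫_0^4 (u')² dx = 32768/105, so ||u'||_L² = 128*sqrt(210)/105.
Ratio ||u||_L² / ||u'||_L² = 2*sqrt(3)/3.
Sharp Poincaré constant on H^1_0(0, 4) is C_P = L/π = 4/π, achieved by sin(π/4·x).
A polynomial bump cannot attain the sharp Poincaré constant (only the first sine eigenfunction does), so the ratio is strictly less than C_P, consistent with ||u||_L² ≤ C_P ||u'||_L².


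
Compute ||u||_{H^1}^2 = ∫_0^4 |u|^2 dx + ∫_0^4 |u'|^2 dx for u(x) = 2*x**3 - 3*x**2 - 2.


||u||_{H^1}^2 = 44144/7

The H^1 norm (squared) on an interval (0, L) is
  ||u||_{H^1}^2 = ∫_0^L u(x)^2 dx + ∫_0^L u'(x)^2 dx.
Compute u'(x) = 6*x**2 - 6*x.
Then u(x)^2 = 4*x**6 - 12*x**5 + 9*x**4 - 8*x**3 + 12*x**2 + 4 and u'(x)^2 = 36*x**4 - 72*x**3 + 36*x**2.
Integrate each monomial from 0 to 4 using ∫_0^4 c·x^n dx = c·4^(n+1)/(n+1):
  ∫_0^4 u(x)^2 dx = ∫_0^4 (4*x^6 - 12*x^5 + 9*x^4 - 8*x^3 + 12*x^2 + 4) dx. Term by term:
    ∫_0^4 4*x^6 dx = 65536/7;  ∫_0^4 -12*x^5 dx = -8192;  ∫_0^4 9*x^4 dx = 9216/5;
    ∫_0^4 -8*x^3 dx = -512;  ∫_0^4 12*x^2 dx = 256;  ∫_0^4 4 dx = 16.
  Sum: 65536/7 − 8192 + 9216/5 − 512 + 256 + 16 = 97072/35.
  ∫_0^4 u'(x)^2 dx = ∫_0^4 (36*x^4 - 72*x^3 + 36*x^2) dx. Term by term:
    ∫_0^4 36*x^4 dx = 36864/5;  ∫_0^4 -72*x^3 dx = -4608;  ∫_0^4 36*x^2 dx = 768.
  Sum: 36864/5 − 4608 + 768 = 17664/5.
Adding: ||u||_{H^1}^2 = 97072/35 + 17664/5 = 44144/7.


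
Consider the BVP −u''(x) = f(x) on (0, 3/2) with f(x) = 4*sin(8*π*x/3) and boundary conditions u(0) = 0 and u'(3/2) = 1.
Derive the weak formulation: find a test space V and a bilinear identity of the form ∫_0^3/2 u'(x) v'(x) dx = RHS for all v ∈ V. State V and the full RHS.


V = {v ∈ H^1(0, 3/2) : v(0) = 0} (test functions vanish at x = 0 where u is specified); weak form: ∫_0^3/2 u'v' dx = ∫_0^3/2 (4*sin(8*π*x/3)) v dx + v(3/2) for all v ∈ V.

Multiply both sides by a test function v and integrate from 0 to 3/2:
  ∫_0^3/2 −u''(x) v(x) dx = ∫_0^3/2 f(x) v(x) dx.
Integrate the LHS by parts once:
  ∫_0^3/2 −u'' v dx = −[u'(x) v(x)]_0^3/2 + ∫_0^3/2 u'(x) v'(x) dx.
Thus ∫_0^3/2 u'(x) v'(x) dx = ∫_0^3/2 f(x) v(x) dx + [u'(x) v(x)]_0^3/2.
Choose V so that boundary terms are either known or forced to vanish.
Mixed BC: u(0) = 0 (Dirichlet) and u'(3/2) = 1 (Neumann). Define V = {v ∈ H^1(0, 3/2) : v(0) = 0}. Then [u' v]_0^3/2 = u'(3/2)·v(3/2) − u'(0)·0 = v(3/2).
Weak formulation: find u (satisfying any essential BC) such that ∫_0^3/2 u'(x) v'(x) dx = ∫_0^3/2 f v dx + v(3/2) for all v ∈ V (Dirichlet at 0 absorbed into V; Neumann datum at x = 3/2 contributes the boundary term).
Substituting f(x) = 4*sin(8*π*x/3), the right-hand side is ∫_0^3/2 (4*sin(8*π*x/3)) v dx + v(3/2).


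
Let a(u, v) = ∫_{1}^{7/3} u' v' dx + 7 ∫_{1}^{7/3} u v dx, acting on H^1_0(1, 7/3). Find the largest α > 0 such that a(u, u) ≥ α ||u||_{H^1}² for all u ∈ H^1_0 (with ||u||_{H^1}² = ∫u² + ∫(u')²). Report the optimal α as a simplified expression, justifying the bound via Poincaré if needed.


α = 1

Coercivity of a(·,·) on H^1_0(1, 7/3) means a(u, u) ≥ α ||u||_{H^1}² for every u ∈ H^1_0.
The interval has length L = 4/3, and Poincaré/coercivity depend only on L. Here a(u, u) = ∫(u')² + (7)·∫u².
Here c = 7 ≥ 1, so a(u,u) = ∫(u')² + c∫u² ≥ ∫(u')² + ∫u² = ||u||_{H^1}², i.e. α = 1 works. No larger α is possible: a(u,u) ≥ α||u||_{H^1}² means (1−α)∫(u')² ≥ (α−c)∫u², and for the modes u_n = sin(nπ(x−x₀)/L) (x₀ the left endpoint) one has ∫u_n²/∫(u_n')² = (L/(nπ))² → 0, so a(u_n,u_n)/||u_n||_{H^1}² → 1. Hence the optimal constant is α = 1.
Therefore α = 1.


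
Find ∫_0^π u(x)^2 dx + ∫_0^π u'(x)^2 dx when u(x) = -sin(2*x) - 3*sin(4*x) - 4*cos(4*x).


||u||_{H^1(0,π)}^2 = 215*π

u'(x) = 16*sin(4*x) - 2*cos(2*x) - 12*cos(4*x).
Expand u² and (u')² and integrate term by term on (0, π), using: for integers n ≥ 1, ∫_0^π sin²(nx) dx = ∫_0^π cos²(nx) dx = π/2; for n ≠ n', ∫_0^π sin(nx)sin(n'x) dx = ∫_0^π cos(nx)cos(n'x) dx = 0; and by product-to-sum, ∫_0^π sin(nx)cos(n'x) dx = ½∫_0^π [sin((n+n')x) + sin((n−n')x)] dx, which is 0 when n+n' is even and 2n/(n²−n'²) when n+n' is odd (it need not vanish on (0, π)).
  u² squared terms: (-1)²·∫sin(2x)² dx = 1·π/2 = π/2;  (-4)²·∫cos(4x)² dx = 16·π/2 = 8*π;  (-3)²·∫sin(4x)² dx = 9·π/2 = 9*π/2.
  u² cross terms: 2·(-1)·(-4)·∫sin(2x)·cos(4x) dx = 8·(0) = 0;  2·(-1)·(-3)·∫sin(2x)·sin(4x) dx = 6·(0) = 0;  2·(-4)·(-3)·∫cos(4x)·sin(4x) dx = 24·(0) = 0.
  So ∫_0^π u² dx = π/2 + 8*π + 9*π/2 + 0 + 0 + 0 = 13*π.
  (u')² squared terms: (-12)²·∫cos(4x)² dx = 144·π/2 = 72*π;  (-2)²·∫cos(2x)² dx = 4·π/2 = 2*π;  (16)²·∫sin(4x)² dx = 256·π/2 = 128*π.
  (u')² cross terms: 2·(-12)·(-2)·∫cos(4x)·cos(2x) dx = 48·(0) = 0;  2·(-12)·(16)·∫cos(4x)·sin(4x) dx = -384·(0) = 0;  2·(-2)·(16)·∫cos(2x)·sin(4x) dx = -64·(0) = 0.
  So ∫_0^π (u')² dx = 72*π + 2*π + 128*π + 0 + 0 + 0 = 202*π.
||u||_{H^1}^2 = (13*π) + (202*π) = 215*π.


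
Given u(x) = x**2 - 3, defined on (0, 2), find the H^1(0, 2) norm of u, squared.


||u||_{H^1}^2 = 286/15

The H^1 norm (squared) on an interval (0, L) is
  ||u||_{H^1}^2 = ∫_0^L u(x)^2 dx + ∫_0^L u'(x)^2 dx.
Compute u'(x) = 2*x.
Then u(x)^2 = x**4 - 6*x**2 + 9 and u'(x)^2 = 4*x**2.
Integrate each monomial from 0 to 2 using ∫_0^2 c·x^n dx = c·2^(n+1)/(n+1):
  ∫_0^2 u(x)^2 dx = ∫_0^2 (x^4 - 6*x^2 + 9) dx. Term by term:
    ∫_0^2 x^4 dx = 32/5;  ∫_0^2 -6*x^2 dx = -16;  ∫_0^2 9 dx = 18.
  Sum: 32/5 − 16 + 18 = 42/5.
  ∫_0^2 u'(x)^2 dx = ∫_0^2 (4*x^2) dx. Term by term:
    ∫_0^2 4*x^2 dx = 32/3.
Adding: ||u||_{H^1}^2 = 42/5 + 32/3 = 286/15.


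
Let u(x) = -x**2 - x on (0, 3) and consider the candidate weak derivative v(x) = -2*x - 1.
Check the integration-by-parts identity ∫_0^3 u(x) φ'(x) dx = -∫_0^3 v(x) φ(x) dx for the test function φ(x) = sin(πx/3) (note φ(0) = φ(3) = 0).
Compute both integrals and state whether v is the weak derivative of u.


LHS = 24/π, RHS = 24/π. Yes, v = u' weakly.

u(x) = -x**2 - x, classical derivative u'(x) = -2*x - 1.
φ(x) = sin(πx/3), so φ'(x) = π*cos(π*x/3)/3.
Note φ(0) = φ(3) = 0, so the boundary term u·φ vanishes.
LHS = ∫_0^3 u(x) φ'(x) dx = ∫_0^3 (-π*x^2*cos(π*x/3)/3 - π*x*cos(π*x/3)/3) dx. Term by term:
  ∫_0^3 -π*x*cos(π*x/3)/3 dx = 6/π;  ∫_0^3 -π*x^2*cos(π*x/3)/3 dx = 18/π.
Sum: 6/π + 18/π = 24/π.
So LHS = 24/π.
∫_0^3 v(x) φ(x) dx = ∫_0^3 (-2*x*sin(π*x/3) - sin(π*x/3)) dx. Term by term:
  ∫_0^3 -sin(π*x/3) dx = -6/π;  ∫_0^3 -2*x*sin(π*x/3) dx = -18/π.
Sum: -6/π − 18/π = -24/π.
So RHS = -∫_0^3 v(x) φ(x) dx = 24/π.
LHS = RHS, so the identity holds for this test φ.
Moreover u is smooth here and v(x) = u'(x) = -2*x - 1 pointwise, so the identity holds for every test function. Hence v is the weak derivative of u.


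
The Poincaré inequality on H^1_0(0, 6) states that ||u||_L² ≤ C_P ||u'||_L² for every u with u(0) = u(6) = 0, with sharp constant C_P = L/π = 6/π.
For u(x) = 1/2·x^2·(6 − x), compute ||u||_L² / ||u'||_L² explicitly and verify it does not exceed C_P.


||u||_L² / ||u'||_L² = 3*sqrt(14)/7 < C_P = 6/π.

u(x) = 1/2·x^2·(6 − x), so u'(x) = 3*x*(4 - x)/2.
u(x) = 1/2·x^2·(6 − x) vanishes at x = 0 and x = 6, so u ∈ H^1_0(0, 6). Differentiate via the product rule and integrate the resulting polynomials term by term.
  ∫_0^6 u² dx = ∫_0^6 (x^6/4 - 3*x^5 + 9*x^4) dx. Term by term:
    ∫_0^6 x^6/4 dx = 69984/7;  ∫_0^6 -3*x^5 dx = -23328;  ∫_0^6 9*x^4 dx = 69984/5.
  Sum: 69984/7 − 23328 + 69984/5 = 23328/35.
  ∫_0^6 (u')² dx = ∫_0^6 (9*x^4/4 - 18*x^3 + 36*x^2) dx. Term by term:
    ∫_0^6 9*x^4/4 dx = 17496/5;  ∫_0^6 -18*x^3 dx = -5832;  ∫_0^6 36*x^2 dx = 2592.
  Sum: 17496/5 − 5832 + 2592 = 1296/5.
∫_0^6 u² dx = 23328/35, so ||u||_L² = 108*sqrt(70)/35.
∫_0^6 (u')² dx = 1296/5, so ||u'||_L² = 36*sqrt(5)/5.
Ratio ||u||_L² / ||u'||_L² = 3*sqrt(14)/7.
Sharp Poincaré constant on H^1_0(0, 6) is C_P = L/π = 6/π, achieved by sin(π/6·x).
A polynomial bump cannot attain the sharp Poincaré constant (only the first sine eigenfunction does), so the ratio is strictly less than C_P, consistent with ||u||_L² ≤ C_P ||u'||_L².


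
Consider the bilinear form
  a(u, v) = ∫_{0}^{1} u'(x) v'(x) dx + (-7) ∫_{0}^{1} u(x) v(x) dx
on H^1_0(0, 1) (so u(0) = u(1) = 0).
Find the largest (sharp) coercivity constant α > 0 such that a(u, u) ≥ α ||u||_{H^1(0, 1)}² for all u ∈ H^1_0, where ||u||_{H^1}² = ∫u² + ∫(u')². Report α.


α = (-7 + π^2)/(1 + π^2)

Coercivity of a(·,·) on H^1_0(0, 1) means a(u, u) ≥ α ||u||_{H^1}² for every u ∈ H^1_0.
The interval has length L = 1, and Poincaré/coercivity depend only on L. Here a(u, u) = ∫(u')² + (-7)·∫u².
Here c = -7 < 0 with |c| < (π/L)² = π^2, so coercivity still holds. The condition a(u,u) ≥ α||u||_{H^1}² reads (1−α)∫(u')² ≥ (α−c)∫u². Any admissible α is ≤ 1 (rapidly oscillating u have ∫u²/∫(u')² → 0), and α = 1 would force 0 ≥ (1−c)∫u², impossible since c < 1; so 1−α > 0. By the sharp Poincaré inequality on H^1_0 of an interval of length L, ∫(u')² ≥ (π/L)²∫u² with equality for the first sine mode sin(π(x−x₀)/L) (x₀ the left endpoint), so the inequality holds for all u iff (1−α)(π/L)² ≥ α − c, i.e. α ≤ ((π/L)² + c)/((π/L)² + 1) = (1 + c(L/π)²)/(1 + (L/π)²). (Direct route, valid since c ≤ 0: Poincaré gives c∫u² ≥ c(L/π)²∫(u')², so a(u,u) ≥ (1 + c(L/π)²)∫(u')², while ||u||_{H^1}² ≤ (1 + (L/π)²)∫(u')²; dividing yields the same α.) With (π/L)² = π^2 and c = -7, the largest admissible constant is α = ((π/L)² + c)/((π/L)² + 1).
Simplifying, α = (-7 + π^2)/(1 + π^2).


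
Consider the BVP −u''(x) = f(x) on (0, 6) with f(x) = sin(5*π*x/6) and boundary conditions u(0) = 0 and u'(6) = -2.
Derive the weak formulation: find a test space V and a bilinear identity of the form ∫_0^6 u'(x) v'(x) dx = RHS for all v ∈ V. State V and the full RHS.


V = {v ∈ H^1(0, 6) : v(0) = 0} (test functions vanish at x = 0 where u is specified); weak form: ∫_0^6 u'v' dx = ∫_0^6 (sin(5*π*x/6)) v dx − 2·v(6) for all v ∈ V.

Multiply both sides by a test function v and integrate from 0 to 6:
  ∫_0^6 −u''(x) v(x) dx = ∫_0^6 f(x) v(x) dx.
Integrate the LHS by parts once:
  ∫_0^6 −u'' v dx = −[u'(x) v(x)]_0^6 + ∫_0^6 u'(x) v'(x) dx.
Thus ∫_0^6 u'(x) v'(x) dx = ∫_0^6 f(x) v(x) dx + [u'(x) v(x)]_0^6.
Choose V so that boundary terms are either known or forced to vanish.
Mixed BC: u(0) = 0 (Dirichlet) and u'(6) = -2 (Neumann). Define V = {v ∈ H^1(0, 6) : v(0) = 0}. Then [u' v]_0^6 = u'(6)·v(6) − u'(0)·0 = − 2·v(6).
Weak formulation: find u (satisfying any essential BC) such that ∫_0^6 u'(x) v'(x) dx = ∫_0^6 f v dx − 2·v(6) for all v ∈ V (Dirichlet at 0 absorbed into V; Neumann datum at x = 6 contributes the boundary term).
Substituting f(x) = sin(5*π*x/6), the right-hand side is ∫_0^6 (sin(5*π*x/6)) v dx − 2·v(6).


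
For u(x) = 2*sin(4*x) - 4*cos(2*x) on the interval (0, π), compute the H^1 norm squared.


||u||_{H^1(0,π)}^2 = 74*π

u'(x) = 8*sin(2*x) + 8*cos(4*x).
Expand u² and (u')² and integrate term by term on (0, π), using: for integers n ≥ 1, ∫_0^π sin²(nx) dx = ∫_0^π cos²(nx) dx = π/2; for n ≠ n', ∫_0^π sin(nx)sin(n'x) dx = ∫_0^π cos(nx)cos(n'x) dx = 0; and by product-to-sum, ∫_0^π sin(nx)cos(n'x) dx = ½∫_0^π [sin((n+n')x) + sin((n−n')x)] dx, which is 0 when n+n' is even and 2n/(n²−n'²) when n+n' is odd (it need not vanish on (0, π)).
  u² squared terms: (-4)²·∫cos(2x)² dx = 16·π/2 = 8*π;  (2)²·∫sin(4x)² dx = 4·π/2 = 2*π.
  u² cross terms: 2·(-4)·(2)·∫cos(2x)·sin(4x) dx = -16·(0) = 0.
  So ∫_0^π u² dx = 8*π + 2*π + 0 = 10*π.
  (u')² squared terms: (8)²·∫cos(4x)² dx = 64·π/2 = 32*π;  (8)²·∫sin(2x)² dx = 64·π/2 = 32*π.
  (u')² cross terms: 2·(8)·(8)·∫cos(4x)·sin(2x) dx = 128·(0) = 0.
  So ∫_0^π (u')² dx = 32*π + 32*π + 0 = 64*π.
||u||_{H^1}^2 = (10*π) + (64*π) = 74*π.


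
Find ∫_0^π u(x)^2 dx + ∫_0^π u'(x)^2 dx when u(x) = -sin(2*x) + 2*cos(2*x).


||u||_{H^1(0,π)}^2 = 25*π/2

u'(x) = -4*sin(2*x) - 2*cos(2*x).
Expand u² and (u')² and integrate term by term on (0, π), using: for integers n ≥ 1, ∫_0^π sin²(nx) dx = ∫_0^π cos²(nx) dx = π/2; for n ≠ n', ∫_0^π sin(nx)sin(n'x) dx = ∫_0^π cos(nx)cos(n'x) dx = 0; and by product-to-sum, ∫_0^π sin(nx)cos(n'x) dx = ½∫_0^π [sin((n+n')x) + sin((n−n')x)] dx, which is 0 when n+n' is even and 2n/(n²−n'²) when n+n' is odd (it need not vanish on (0, π)).
  u² squared terms: (-1)²·∫sin(2x)² dx = 1·π/2 = π/2;  (2)²·∫cos(2x)² dx = 4·π/2 = 2*π.
  u² cross terms: 2·(-1)·(2)·∫sin(2x)·cos(2x) dx = -4·(0) = 0.
  So ∫_0^π u² dx = π/2 + 2*π + 0 = 5*π/2.
  (u')² squared terms: (-4)²·∫sin(2x)² dx = 16·π/2 = 8*π;  (-2)²·∫cos(2x)² dx = 4·π/2 = 2*π.
  (u')² cross terms: 2·(-4)·(-2)·∫sin(2x)·cos(2x) dx = 16·(0) = 0.
  So ∫_0^π (u')² dx = 8*π + 2*π + 0 = 10*π.
||u||_{H^1}^2 = (5*π/2) + (10*π) = 25*π/2.


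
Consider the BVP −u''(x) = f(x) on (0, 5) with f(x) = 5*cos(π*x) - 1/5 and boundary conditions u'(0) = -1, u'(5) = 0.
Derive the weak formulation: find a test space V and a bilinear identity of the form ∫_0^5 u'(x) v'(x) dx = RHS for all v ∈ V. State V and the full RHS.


V = H^1(0, 5) (v unrestricted at boundary; u is determined up to an additive constant); weak form: ∫_0^5 u'v' dx = ∫_0^5 (5*cos(π*x) - 1/5) v dx + v(0) for all v ∈ V.

Multiply both sides by a test function v and integrate from 0 to 5:
  ∫_0^5 −u''(x) v(x) dx = ∫_0^5 f(x) v(x) dx.
Integrate the LHS by parts once:
  ∫_0^5 −u'' v dx = −[u'(x) v(x)]_0^5 + ∫_0^5 u'(x) v'(x) dx.
Thus ∫_0^5 u'(x) v'(x) dx = ∫_0^5 f(x) v(x) dx + [u'(x) v(x)]_0^5.
Choose V so that boundary terms are either known or forced to vanish.
u has inhomogeneous Neumann u'(0) = -1, u'(5) = 0. [u' v]_0^5 = (0)·v(5) − (-1)·v(0) = v(0). Take V = H^1(0, 5); boundary term becomes part of RHS.
Weak formulation: find u (satisfying any essential BC) such that ∫_0^5 u'(x) v'(x) dx = ∫_0^5 f v dx + v(0) for all v ∈ V (Neumann data are natural BCs: they enter the RHS as boundary terms).
Substituting f(x) = 5*cos(π*x) - 1/5, the right-hand side is ∫_0^5 (5*cos(π*x) - 1/5) v dx + v(0).
Compatibility check (pure Neumann): taking v ≡ 1 ∈ V gives 0 = ∫_0^5 f dx + (0) − (-1), i.e. ∫_0^5 f dx must equal u'(0) − u'(5) = -1. Indeed ∫_0^5 (5*cos(π*x) - 1/5) dx = -1, so the data are compatible. The solution is then unique only up to an additive constant (fix it e.g. by requiring ∫_0^5 u dx = 0).


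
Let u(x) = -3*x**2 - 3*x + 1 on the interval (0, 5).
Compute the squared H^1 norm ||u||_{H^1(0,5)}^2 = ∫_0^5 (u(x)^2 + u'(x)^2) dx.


||u||_{H^1}^2 = 20975/2

The H^1 norm (squared) on an interval (0, L) is
  ||u||_{H^1}^2 = ∫_0^L u(x)^2 dx + ∫_0^L u'(x)^2 dx.
Compute u'(x) = -6*x - 3.
Then u(x)^2 = 9*x**4 + 18*x**3 + 3*x**2 - 6*x + 1 and u'(x)^2 = 36*x**2 + 36*x + 9.
Integrate each monomial from 0 to 5 using ∫_0^5 c·x^n dx = c·5^(n+1)/(n+1):
  ∫_0^5 u(x)^2 dx = ∫_0^5 (9*x^4 + 18*x^3 + 3*x^2 - 6*x + 1) dx. Term by term:
    ∫_0^5 9*x^4 dx = 5625;  ∫_0^5 18*x^3 dx = 5625/2;  ∫_0^5 3*x^2 dx = 125;
    ∫_0^5 -6*x dx = -75;  ∫_0^5 1 dx = 5.
  Sum: 5625 + 5625/2 + 125 − 75 + 5 = 16985/2.
  ∫_0^5 u'(x)^2 dx = ∫_0^5 (36*x^2 + 36*x + 9) dx. Term by term:
    ∫_0^5 36*x^2 dx = 1500;  ∫_0^5 36*x dx = 450;  ∫_0^5 9 dx = 45.
  Sum: 1500 + 450 + 45 = 1995.
Adding: ||u||_{H^1}^2 = 16985/2 + 1995 = 20975/2.


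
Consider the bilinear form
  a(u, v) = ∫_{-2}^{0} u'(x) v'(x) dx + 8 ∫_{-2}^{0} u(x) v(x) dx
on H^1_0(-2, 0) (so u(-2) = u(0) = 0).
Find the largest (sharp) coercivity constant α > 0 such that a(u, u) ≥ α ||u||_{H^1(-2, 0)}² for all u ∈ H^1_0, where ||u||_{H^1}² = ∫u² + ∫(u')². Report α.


α = 1

Coercivity of a(·,·) on H^1_0(-2, 0) means a(u, u) ≥ α ||u||_{H^1}² for every u ∈ H^1_0.
The interval has length L = 2, and Poincaré/coercivity depend only on L. Here a(u, u) = ∫(u')² + (8)·∫u².
Here c = 8 ≥ 1, so a(u,u) = ∫(u')² + c∫u² ≥ ∫(u')² + ∫u² = ||u||_{H^1}², i.e. α = 1 works. No larger α is possible: a(u,u) ≥ α||u||_{H^1}² means (1−α)∫(u')² ≥ (α−c)∫u², and for the modes u_n = sin(nπ(x−x₀)/L) (x₀ the left endpoint) one has ∫u_n²/∫(u_n')² = (L/(nπ))² → 0, so a(u_n,u_n)/||u_n||_{H^1}² → 1. Hence the optimal constant is α = 1.
Therefore α = 1.


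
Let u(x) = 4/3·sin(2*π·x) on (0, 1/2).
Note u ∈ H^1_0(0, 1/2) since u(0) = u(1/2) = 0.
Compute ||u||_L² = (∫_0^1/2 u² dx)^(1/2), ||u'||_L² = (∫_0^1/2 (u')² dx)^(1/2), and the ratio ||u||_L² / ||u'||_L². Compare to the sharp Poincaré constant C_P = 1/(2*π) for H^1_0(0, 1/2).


||u||_L² / ||u'||_L² = 1/(2*π) = C_P.

u(x) = 4/3·sin(2*π·x), so u'(x) = 8*π*cos(2*π*x)/3.
Writing u(x) = A·sin(kπx/L) with A = 4/3 and k = 1, use ∫_0^L sin²(kπx/L) dx = L/2 and ∫_0^L cos²(kπx/L) dx = L/2.
u² = 16/9·sin²(2*π·x) and (u')² = 64*π^2/9·cos²(2*π·x), and each of sin², cos² integrates to L/2 = 1/4 over (0, 1/2).
∫_0^1/2 u² dx = 4/9, so ||u||_L² = 2/3.
∫_0^1/2 (u')² dx = 16*π^2/9, so ||u'||_L² = 4*π/3.
Ratio ||u||_L² / ||u'||_L² = 1/(2*π).
Sharp Poincaré constant on H^1_0(0, 1/2) is C_P = L/π = 1/(2*π), achieved by sin(2*π·x).
This is the k = 1 eigenfunction (up to amplitude), so the ratio equals the sharp Poincaré constant exactly.


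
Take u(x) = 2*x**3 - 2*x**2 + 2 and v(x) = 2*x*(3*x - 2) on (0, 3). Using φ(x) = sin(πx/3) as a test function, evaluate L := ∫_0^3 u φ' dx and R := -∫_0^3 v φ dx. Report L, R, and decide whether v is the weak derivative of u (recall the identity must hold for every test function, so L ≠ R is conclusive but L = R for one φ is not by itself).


LHS = -126/π + 648/π^3, RHS = -126/π + 648/π^3. Yes, v = u' weakly.

u(x) = 2*x**3 - 2*x**2 + 2, classical derivative u'(x) = 6*x**2 - 4*x.
φ(x) = sin(πx/3), so φ'(x) = π*cos(π*x/3)/3.
Note φ(0) = φ(3) = 0, so the boundary term u·φ vanishes.
LHS = ∫_0^3 u(x) φ'(x) dx = ∫_0^3 (2*π*x^3*cos(π*x/3)/3 - 2*π*x^2*cos(π*x/3)/3 + 2*π*cos(π*x/3)/3) dx. Term by term:
  ∫_0^3 2*π*cos(π*x/3)/3 dx = 0;  ∫_0^3 -2*π*x^2*cos(π*x/3)/3 dx = 36/π;  ∫_0^3 2*π*x^3*cos(π*x/3)/3 dx = -162/π + 648/π^3.
Sum: 0 + 36/π + -162/π + 648/π^3 = -126/π + 648/π^3.
So LHS = -126/π + 648/π^3.
∫_0^3 v(x) φ(x) dx = ∫_0^3 (6*x^2*sin(π*x/3) - 4*x*sin(π*x/3)) dx. Term by term:
  ∫_0^3 -4*x*sin(π*x/3) dx = -36/π;  ∫_0^3 6*x^2*sin(π*x/3) dx = -648/π^3 + 162/π.
Sum: -36/π + -648/π^3 + 162/π = -648/π^3 + 126/π.
So RHS = -∫_0^3 v(x) φ(x) dx = -126/π + 648/π^3.
LHS = RHS, so the identity holds for this test φ.
Moreover u is smooth here and v(x) = u'(x) = 6*x**2 - 4*x pointwise, so the identity holds for every test function. Hence v is the weak derivative of u.


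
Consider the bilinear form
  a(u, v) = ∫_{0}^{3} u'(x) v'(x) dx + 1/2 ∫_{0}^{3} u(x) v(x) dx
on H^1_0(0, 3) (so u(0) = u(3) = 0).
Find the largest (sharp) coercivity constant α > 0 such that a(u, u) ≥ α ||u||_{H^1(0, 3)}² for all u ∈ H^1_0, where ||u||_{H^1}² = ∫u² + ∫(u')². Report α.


α = (9/2 + π^2)/(9 + π^2)

Coercivity of a(·,·) on H^1_0(0, 3) means a(u, u) ≥ α ||u||_{H^1}² for every u ∈ H^1_0.
The interval has length L = 3, and Poincaré/coercivity depend only on L. Here a(u, u) = ∫(u')² + (1/2)·∫u².
Here 0 < c = 1/2 < 1. The condition a(u,u) ≥ α||u||_{H^1}² reads (1−α)∫(u')² ≥ (α−c)∫u². Any admissible α is ≤ 1 (rapidly oscillating u have ∫u²/∫(u')² → 0), and α = 1 would force 0 ≥ (1−c)∫u², impossible since c < 1; so 1−α > 0. By the sharp Poincaré inequality on H^1_0 of an interval of length L, ∫(u')² ≥ (π/L)²∫u² with equality for the first sine mode sin(π(x−x₀)/L) (x₀ the left endpoint), so the inequality holds for all u iff (1−α)(π/L)² ≥ α − c, i.e. α ≤ ((π/L)² + c)/((π/L)² + 1) = (1 + c(L/π)²)/(1 + (L/π)²). With (π/L)² = π^2/9 and c = 1/2, the largest admissible constant is α = ((π/L)² + c)/((π/L)² + 1).
Simplifying, α = (9/2 + π^2)/(9 + π^2).


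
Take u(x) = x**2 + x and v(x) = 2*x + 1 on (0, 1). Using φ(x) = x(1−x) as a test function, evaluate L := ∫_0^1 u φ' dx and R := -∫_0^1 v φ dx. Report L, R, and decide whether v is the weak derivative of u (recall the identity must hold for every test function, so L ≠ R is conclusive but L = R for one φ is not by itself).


LHS = -1/3, RHS = -1/3. Yes, v = u' weakly.

u(x) = x**2 + x, classical derivative u'(x) = 2*x + 1.
φ(x) = x(1−x), so φ'(x) = 1 - 2*x.
Note φ(0) = φ(1) = 0, so the boundary term u·φ vanishes.
LHS = ∫_0^1 u(x) φ'(x) dx = ∫_0^1 (-2*x^3 - x^2 + x) dx. Term by term:
  ∫_0^1 -2*x^3 dx = -1/2;  ∫_0^1 -x^2 dx = -1/3;  ∫_0^1 x dx = 1/2.
Sum: -1/2 − 1/3 + 1/2 = -1/3.
So LHS = -1/3.
∫_0^1 v(x) φ(x) dx = ∫_0^1 (-2*x^3 + x^2 + x) dx. Term by term:
  ∫_0^1 -2*x^3 dx = -1/2;  ∫_0^1 x^2 dx = 1/3;  ∫_0^1 x dx = 1/2.
Sum: -1/2 + 1/3 + 1/2 = 1/3.
So RHS = -∫_0^1 v(x) φ(x) dx = -1/3.
LHS = RHS, so the identity holds for this test φ.
Moreover u is smooth here and v(x) = u'(x) = 2*x + 1 pointwise, so the identity holds for every test function. Hence v is the weak derivative of u.
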